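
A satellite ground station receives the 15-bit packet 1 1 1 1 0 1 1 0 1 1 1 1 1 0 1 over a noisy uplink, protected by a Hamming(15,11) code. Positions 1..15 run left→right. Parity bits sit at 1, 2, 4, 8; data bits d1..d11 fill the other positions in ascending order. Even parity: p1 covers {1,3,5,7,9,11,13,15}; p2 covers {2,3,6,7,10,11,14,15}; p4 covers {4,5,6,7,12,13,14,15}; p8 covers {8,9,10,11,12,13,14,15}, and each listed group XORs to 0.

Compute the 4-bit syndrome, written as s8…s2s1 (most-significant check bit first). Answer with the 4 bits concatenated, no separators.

s1 (pos 1,3,5,7,9,11,13,15): 1⊕1⊕0⊕1⊕1⊕1⊕1⊕1 = 1
s2 (pos 2,3,6,7,10,11,14,15): 1⊕1⊕1⊕1⊕1⊕1⊕0⊕1 = 1
s4 (pos 4,5,6,7,12,13,14,15): 1⊕0⊕1⊕1⊕1⊕1⊕0⊕1 = 0
s8 (pos 8,9,10,11,12,13,14,15): 0⊕1⊕1⊕1⊕1⊕1⊕0⊕1 = 0
Syndrome s8…s1 = 0011 → error at position 3.

0011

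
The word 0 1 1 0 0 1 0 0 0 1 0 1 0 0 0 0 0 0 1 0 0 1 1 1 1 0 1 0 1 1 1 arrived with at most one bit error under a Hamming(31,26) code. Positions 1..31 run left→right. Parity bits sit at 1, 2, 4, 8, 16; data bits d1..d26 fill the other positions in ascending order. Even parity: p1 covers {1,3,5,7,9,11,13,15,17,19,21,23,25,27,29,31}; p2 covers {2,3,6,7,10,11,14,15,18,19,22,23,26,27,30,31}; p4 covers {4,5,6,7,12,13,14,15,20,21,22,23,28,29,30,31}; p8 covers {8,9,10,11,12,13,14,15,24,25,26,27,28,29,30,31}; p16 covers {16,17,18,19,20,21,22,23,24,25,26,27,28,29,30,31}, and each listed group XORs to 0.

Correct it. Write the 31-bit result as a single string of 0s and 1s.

s1 (pos 1,3,5,7,9,11,13,15,17,19,21,23,25,27,29,31): 0⊕1⊕0⊕0⊕0⊕0⊕0⊕0⊕0⊕1⊕0⊕1⊕1⊕1⊕1⊕1 = 1
s2 (pos 2,3,6,7,10,11,14,15,18,19,22,23,26,27,30,31): 1⊕1⊕1⊕0⊕1⊕0⊕0⊕0⊕0⊕1⊕1⊕1⊕0⊕1⊕1⊕1 = 0
s4 (pos 4,5,6,7,12,13,14,15,20,21,22,23,28,29,30,31): 0⊕0⊕1⊕0⊕1⊕0⊕0⊕0⊕0⊕0⊕1⊕1⊕0⊕1⊕1⊕1 = 1
s8 (pos 8,9,10,11,12,13,14,15,24,25,26,27,28,29,30,31): 0⊕0⊕1⊕0⊕1⊕0⊕0⊕0⊕1⊕1⊕0⊕1⊕0⊕1⊕1⊕1 = 0
s16 (pos 16,17,18,19,20,21,22,23,24,25,26,27,28,29,30,31): 0⊕0⊕0⊕1⊕0⊕0⊕1⊕1⊕1⊕1⊕0⊕1⊕0⊕1⊕1⊕1 = 1
Syndrome s16…s1 = 10101 → error at position 21.
Flip position 21: 0110010001010000001001111010111 → 0110010001010000001011111010111

0110010001010000001011111010111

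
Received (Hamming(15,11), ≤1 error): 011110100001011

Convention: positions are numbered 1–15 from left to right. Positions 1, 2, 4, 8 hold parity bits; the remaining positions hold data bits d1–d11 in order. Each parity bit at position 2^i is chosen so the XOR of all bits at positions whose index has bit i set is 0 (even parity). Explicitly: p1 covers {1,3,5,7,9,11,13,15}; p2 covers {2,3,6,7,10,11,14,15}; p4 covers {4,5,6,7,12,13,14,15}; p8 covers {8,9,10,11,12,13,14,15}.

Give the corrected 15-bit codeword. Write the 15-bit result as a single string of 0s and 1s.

011110100101011

s1 (pos 1,3,5,7,9,11,13,15): 0⊕1⊕1⊕1⊕0⊕0⊕0⊕1 = 0
s2 (pos 2,3,6,7,10,11,14,15): 1⊕1⊕0⊕1⊕0⊕0⊕1⊕1 = 1
s4 (pos 4,5,6,7,12,13,14,15): 1⊕1⊕0⊕1⊕1⊕0⊕1⊕1 = 0
s8 (pos 8,9,10,11,12,13,14,15): 0⊕0⊕0⊕0⊕1⊕0⊕1⊕1 = 1
Syndrome s8…s1 = 1010 → error at position 10.
Flip position 10: 011110100001011 → 011110100101011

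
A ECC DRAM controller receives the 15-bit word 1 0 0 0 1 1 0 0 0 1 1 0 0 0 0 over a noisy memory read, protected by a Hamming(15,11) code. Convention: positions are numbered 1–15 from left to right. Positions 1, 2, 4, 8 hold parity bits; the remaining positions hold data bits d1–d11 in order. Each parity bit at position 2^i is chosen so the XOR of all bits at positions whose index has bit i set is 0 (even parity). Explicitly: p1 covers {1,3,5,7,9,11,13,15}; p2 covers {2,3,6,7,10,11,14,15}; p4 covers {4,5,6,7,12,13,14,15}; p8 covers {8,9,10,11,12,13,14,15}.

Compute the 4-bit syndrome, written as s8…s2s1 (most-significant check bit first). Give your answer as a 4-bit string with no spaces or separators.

s1 (pos 1,3,5,7,9,11,13,15): 1⊕0⊕1⊕0⊕0⊕1⊕0⊕0 = 1
s2 (pos 2,3,6,7,10,11,14,15): 0⊕0⊕1⊕0⊕1⊕1⊕0⊕0 = 1
s4 (pos 4,5,6,7,12,13,14,15): 0⊕1⊕1⊕0⊕0⊕0⊕0⊕0 = 0
s8 (pos 8,9,10,11,12,13,14,15): 0⊕0⊕1⊕1⊕0⊕0⊕0⊕0 = 0
Syndrome s8…s1 = 0011 → error at position 3.

0011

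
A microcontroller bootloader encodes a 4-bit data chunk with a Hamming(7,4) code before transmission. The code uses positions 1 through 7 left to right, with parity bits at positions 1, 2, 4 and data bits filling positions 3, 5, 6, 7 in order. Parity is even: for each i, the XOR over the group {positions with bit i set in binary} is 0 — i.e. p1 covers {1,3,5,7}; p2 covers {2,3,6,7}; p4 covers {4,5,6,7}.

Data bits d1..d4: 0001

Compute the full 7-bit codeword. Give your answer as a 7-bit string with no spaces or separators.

1101001

Place data at non-parity positions: p1 p2 0 p4 0 0 1
p1 (pos 1,3,5,7): XOR of data positions = 0⊕0⊕1 = 1
p2 (pos 2,3,6,7): XOR of data positions = 0⊕0⊕1 = 1
p4 (pos 4,5,6,7): XOR of data positions = 0⊕0⊕1 = 1
Codeword: 1101001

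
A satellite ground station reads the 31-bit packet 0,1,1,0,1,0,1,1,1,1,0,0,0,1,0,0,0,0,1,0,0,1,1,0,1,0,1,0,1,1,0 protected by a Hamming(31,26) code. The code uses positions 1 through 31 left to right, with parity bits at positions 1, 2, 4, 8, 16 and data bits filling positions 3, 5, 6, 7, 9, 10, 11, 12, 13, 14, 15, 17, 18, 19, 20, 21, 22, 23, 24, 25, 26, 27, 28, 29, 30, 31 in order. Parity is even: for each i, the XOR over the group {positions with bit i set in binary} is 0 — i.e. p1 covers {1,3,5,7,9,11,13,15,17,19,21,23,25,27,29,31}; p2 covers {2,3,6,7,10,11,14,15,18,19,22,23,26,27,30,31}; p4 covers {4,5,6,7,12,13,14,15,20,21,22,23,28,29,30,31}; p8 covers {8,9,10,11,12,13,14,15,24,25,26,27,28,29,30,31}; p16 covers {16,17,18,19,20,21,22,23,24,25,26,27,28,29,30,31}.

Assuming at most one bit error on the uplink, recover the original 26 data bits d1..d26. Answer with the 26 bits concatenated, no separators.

s1 (pos 1,3,5,7,9,11,13,15,17,19,21,23,25,27,29,31): 0⊕1⊕1⊕1⊕1⊕0⊕0⊕0⊕0⊕1⊕0⊕1⊕1⊕1⊕1⊕0 = 1
s2 (pos 2,3,6,7,10,11,14,15,18,19,22,23,26,27,30,31): 1⊕1⊕0⊕1⊕1⊕0⊕1⊕0⊕0⊕1⊕1⊕1⊕0⊕1⊕1⊕0 = 0
s4 (pos 4,5,6,7,12,13,14,15,20,21,22,23,28,29,30,31): 0⊕1⊕0⊕1⊕0⊕0⊕1⊕0⊕0⊕0⊕1⊕1⊕0⊕1⊕1⊕0 = 1
s8 (pos 8,9,10,11,12,13,14,15,24,25,26,27,28,29,30,31): 1⊕1⊕1⊕0⊕0⊕0⊕1⊕0⊕0⊕1⊕0⊕1⊕0⊕1⊕1⊕0 = 0
s16 (pos 16,17,18,19,20,21,22,23,24,25,26,27,28,29,30,31): 0⊕0⊕0⊕1⊕0⊕0⊕1⊕1⊕0⊕1⊕0⊕1⊕0⊕1⊕1⊕0 = 1
Syndrome s16…s1 = 10101 → error at position 21.
Flip position 21: 0110101111000100001001101010110 → 0110101111000100001011101010110
Read data bits from positions 3,5,6,7,9,10,11,12,13,14,15,17,18,19,20,21,22,23,24,25,26,27,28,29,30,31: 11011100010001011101010110

11011100010001011101010110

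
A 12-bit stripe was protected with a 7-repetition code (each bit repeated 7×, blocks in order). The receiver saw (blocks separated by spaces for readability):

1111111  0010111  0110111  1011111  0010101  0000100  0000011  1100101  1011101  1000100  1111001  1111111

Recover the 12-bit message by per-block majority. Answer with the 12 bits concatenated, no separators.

111100011011

Block 1 (1111111): 7 ones → 1
Block 2 (0010111): 4 ones → 1
Block 3 (0110111): 5 ones → 1
Block 4 (1011111): 6 ones → 1
Block 5 (0010101): 3 ones → 0
Block 6 (0000100): 1 one → 0
Block 7 (0000011): 2 ones → 0
Block 8 (1100101): 4 ones → 1
Block 9 (1011101): 5 ones → 1
Block 10 (1000100): 2 ones → 0
Block 11 (1111001): 5 ones → 1
Block 12 (1111111): 7 ones → 1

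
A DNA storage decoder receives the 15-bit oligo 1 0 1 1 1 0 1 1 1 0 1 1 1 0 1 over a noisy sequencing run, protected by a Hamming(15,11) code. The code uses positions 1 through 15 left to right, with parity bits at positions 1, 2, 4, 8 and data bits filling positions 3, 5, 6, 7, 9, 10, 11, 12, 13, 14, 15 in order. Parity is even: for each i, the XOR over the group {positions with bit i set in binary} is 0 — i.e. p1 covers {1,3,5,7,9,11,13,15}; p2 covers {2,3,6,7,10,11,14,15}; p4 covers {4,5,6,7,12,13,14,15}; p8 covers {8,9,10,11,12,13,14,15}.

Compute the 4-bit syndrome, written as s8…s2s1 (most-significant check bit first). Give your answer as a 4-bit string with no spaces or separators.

s1 (pos 1,3,5,7,9,11,13,15): 1⊕1⊕1⊕1⊕1⊕1⊕1⊕1 = 0
s2 (pos 2,3,6,7,10,11,14,15): 0⊕1⊕0⊕1⊕0⊕1⊕0⊕1 = 0
s4 (pos 4,5,6,7,12,13,14,15): 1⊕1⊕0⊕1⊕1⊕1⊕0⊕1 = 0
s8 (pos 8,9,10,11,12,13,14,15): 1⊕1⊕0⊕1⊕1⊕1⊕0⊕1 = 0
Syndrome s8…s1 = 0000 → no error.

0000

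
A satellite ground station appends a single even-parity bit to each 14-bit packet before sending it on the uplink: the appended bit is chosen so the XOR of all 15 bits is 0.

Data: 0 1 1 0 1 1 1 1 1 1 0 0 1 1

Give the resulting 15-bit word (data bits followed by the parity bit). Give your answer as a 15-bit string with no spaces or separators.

XOR of the 14 data bits: 0⊕1⊕1⊕0⊕1⊕1⊕1⊕1⊕1⊕1⊕0⊕0⊕1⊕1 = 0
Parity bit = 0 (so all 15 bits XOR to 0).

011011111100110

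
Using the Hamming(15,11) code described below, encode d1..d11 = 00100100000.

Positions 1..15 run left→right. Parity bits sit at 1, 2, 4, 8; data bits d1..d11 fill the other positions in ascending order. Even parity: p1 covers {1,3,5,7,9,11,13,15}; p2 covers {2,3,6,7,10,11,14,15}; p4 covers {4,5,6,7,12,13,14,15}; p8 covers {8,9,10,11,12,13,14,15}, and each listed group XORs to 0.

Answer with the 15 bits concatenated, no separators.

000101010100000

Place data at non-parity positions: p1 p2 0 p4 0 1 0 p8 0 1 0 0 0 0 0
p1 (pos 1,3,5,7,9,11,13,15): XOR of data positions = 0⊕0⊕0⊕0⊕0⊕0⊕0 = 0
p2 (pos 2,3,6,7,10,11,14,15): XOR of data positions = 0⊕1⊕0⊕1⊕0⊕0⊕0 = 0
p4 (pos 4,5,6,7,12,13,14,15): XOR of data positions = 0⊕1⊕0⊕0⊕0⊕0⊕0 = 1
p8 (pos 8,9,10,11,12,13,14,15): XOR of data positions = 0⊕1⊕0⊕0⊕0⊕0⊕0 = 1
Codeword: 000101010100000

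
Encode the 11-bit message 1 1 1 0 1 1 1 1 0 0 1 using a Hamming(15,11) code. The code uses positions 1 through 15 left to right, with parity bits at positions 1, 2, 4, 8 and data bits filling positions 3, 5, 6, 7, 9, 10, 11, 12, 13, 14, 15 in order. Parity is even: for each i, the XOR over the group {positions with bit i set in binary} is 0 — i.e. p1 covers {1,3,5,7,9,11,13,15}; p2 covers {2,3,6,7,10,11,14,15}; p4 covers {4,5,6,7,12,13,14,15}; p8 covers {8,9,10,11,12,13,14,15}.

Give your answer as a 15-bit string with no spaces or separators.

111011011111001

Place data at non-parity positions: p1 p2 1 p4 1 1 0 p8 1 1 1 1 0 0 1
p1 (pos 1,3,5,7,9,11,13,15): XOR of data positions = 1⊕1⊕0⊕1⊕1⊕0⊕1 = 1
p2 (pos 2,3,6,7,10,11,14,15): XOR of data positions = 1⊕1⊕0⊕1⊕1⊕0⊕1 = 1
p4 (pos 4,5,6,7,12,13,14,15): XOR of data positions = 1⊕1⊕0⊕1⊕0⊕0⊕1 = 0
p8 (pos 8,9,10,11,12,13,14,15): XOR of data positions = 1⊕1⊕1⊕1⊕0⊕0⊕1 = 1
Codeword: 111011011111001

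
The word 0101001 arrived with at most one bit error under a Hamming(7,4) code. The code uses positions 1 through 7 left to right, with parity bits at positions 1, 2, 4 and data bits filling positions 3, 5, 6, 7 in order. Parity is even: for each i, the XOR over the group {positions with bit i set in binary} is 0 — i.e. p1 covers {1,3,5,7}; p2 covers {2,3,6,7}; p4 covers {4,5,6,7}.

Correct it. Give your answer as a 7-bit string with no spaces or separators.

1101001

s1 (pos 1,3,5,7): 0⊕0⊕0⊕1 = 1
s2 (pos 2,3,6,7): 1⊕0⊕0⊕1 = 0
s4 (pos 4,5,6,7): 1⊕0⊕0⊕1 = 0
Syndrome s4…s1 = 001 → error at position 1.
Flip position 1: 0101001 → 1101001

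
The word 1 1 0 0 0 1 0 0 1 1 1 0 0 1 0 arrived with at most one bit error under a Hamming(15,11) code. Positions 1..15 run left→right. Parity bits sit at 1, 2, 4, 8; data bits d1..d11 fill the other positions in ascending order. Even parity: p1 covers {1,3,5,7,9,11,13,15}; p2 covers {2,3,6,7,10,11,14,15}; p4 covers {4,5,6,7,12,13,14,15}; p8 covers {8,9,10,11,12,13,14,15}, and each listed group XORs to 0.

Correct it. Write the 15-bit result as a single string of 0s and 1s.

111001001110010

s1 (pos 1,3,5,7,9,11,13,15): 1⊕0⊕0⊕0⊕1⊕1⊕0⊕0 = 1
s2 (pos 2,3,6,7,10,11,14,15): 1⊕0⊕1⊕0⊕1⊕1⊕1⊕0 = 1
s4 (pos 4,5,6,7,12,13,14,15): 0⊕0⊕1⊕0⊕0⊕0⊕1⊕0 = 0
s8 (pos 8,9,10,11,12,13,14,15): 0⊕1⊕1⊕1⊕0⊕0⊕1⊕0 = 0
Syndrome s8…s1 = 0011 → error at position 3.
Flip position 3: 110001001110010 → 111001001110010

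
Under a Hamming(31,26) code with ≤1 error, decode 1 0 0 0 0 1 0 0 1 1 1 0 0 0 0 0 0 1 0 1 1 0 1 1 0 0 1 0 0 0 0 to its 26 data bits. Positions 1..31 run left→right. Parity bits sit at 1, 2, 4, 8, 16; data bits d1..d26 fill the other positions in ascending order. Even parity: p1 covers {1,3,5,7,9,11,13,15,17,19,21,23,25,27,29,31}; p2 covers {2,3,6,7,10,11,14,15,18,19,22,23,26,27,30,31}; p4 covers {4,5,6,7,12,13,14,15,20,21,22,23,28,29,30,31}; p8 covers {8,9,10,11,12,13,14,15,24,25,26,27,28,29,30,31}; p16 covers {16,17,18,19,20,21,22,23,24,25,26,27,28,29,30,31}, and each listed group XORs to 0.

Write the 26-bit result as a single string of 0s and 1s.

00101110000010110110010000

s1 (pos 1,3,5,7,9,11,13,15,17,19,21,23,25,27,29,31): 1⊕0⊕0⊕0⊕1⊕1⊕0⊕0⊕0⊕0⊕1⊕1⊕0⊕1⊕0⊕0 = 0
s2 (pos 2,3,6,7,10,11,14,15,18,19,22,23,26,27,30,31): 0⊕0⊕1⊕0⊕1⊕1⊕0⊕0⊕1⊕0⊕0⊕1⊕0⊕1⊕0⊕0 = 0
s4 (pos 4,5,6,7,12,13,14,15,20,21,22,23,28,29,30,31): 0⊕0⊕1⊕0⊕0⊕0⊕0⊕0⊕1⊕1⊕0⊕1⊕0⊕0⊕0⊕0 = 0
s8 (pos 8,9,10,11,12,13,14,15,24,25,26,27,28,29,30,31): 0⊕1⊕1⊕1⊕0⊕0⊕0⊕0⊕1⊕0⊕0⊕1⊕0⊕0⊕0⊕0 = 1
s16 (pos 16,17,18,19,20,21,22,23,24,25,26,27,28,29,30,31): 0⊕0⊕1⊕0⊕1⊕1⊕0⊕1⊕1⊕0⊕0⊕1⊕0⊕0⊕0⊕0 = 0
Syndrome s16…s1 = 01000 → error at position 8.
Flip position 8: 1000010011100000010110110010000 → 1000010111100000010110110010000
Read data bits from positions 3,5,6,7,9,10,11,12,13,14,15,17,18,19,20,21,22,23,24,25,26,27,28,29,30,31: 00101110000010110110010000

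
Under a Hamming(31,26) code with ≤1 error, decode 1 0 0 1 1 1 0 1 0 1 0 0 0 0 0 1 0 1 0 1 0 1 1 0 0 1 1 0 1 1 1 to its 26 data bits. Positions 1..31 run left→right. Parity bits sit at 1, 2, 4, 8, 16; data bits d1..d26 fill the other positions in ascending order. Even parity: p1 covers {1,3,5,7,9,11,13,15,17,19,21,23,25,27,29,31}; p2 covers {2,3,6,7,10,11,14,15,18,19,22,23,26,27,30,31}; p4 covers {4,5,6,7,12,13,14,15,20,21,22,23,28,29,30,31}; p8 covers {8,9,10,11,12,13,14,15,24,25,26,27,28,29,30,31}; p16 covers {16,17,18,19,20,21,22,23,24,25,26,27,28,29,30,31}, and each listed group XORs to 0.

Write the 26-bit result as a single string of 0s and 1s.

s1 (pos 1,3,5,7,9,11,13,15,17,19,21,23,25,27,29,31): 1⊕0⊕1⊕0⊕0⊕0⊕0⊕0⊕0⊕0⊕0⊕1⊕0⊕1⊕1⊕1 = 0
s2 (pos 2,3,6,7,10,11,14,15,18,19,22,23,26,27,30,31): 0⊕0⊕1⊕0⊕1⊕0⊕0⊕0⊕1⊕0⊕1⊕1⊕1⊕1⊕1⊕1 = 1
s4 (pos 4,5,6,7,12,13,14,15,20,21,22,23,28,29,30,31): 1⊕1⊕1⊕0⊕0⊕0⊕0⊕0⊕1⊕0⊕1⊕1⊕0⊕1⊕1⊕1 = 1
s8 (pos 8,9,10,11,12,13,14,15,24,25,26,27,28,29,30,31): 1⊕0⊕1⊕0⊕0⊕0⊕0⊕0⊕0⊕0⊕1⊕1⊕0⊕1⊕1⊕1 = 1
s16 (pos 16,17,18,19,20,21,22,23,24,25,26,27,28,29,30,31): 1⊕0⊕1⊕0⊕1⊕0⊕1⊕1⊕0⊕0⊕1⊕1⊕0⊕1⊕1⊕1 = 0
Syndrome s16…s1 = 01110 → error at position 14.
Flip position 14: 1001110101000001010101100110111 → 1001110101000101010101100110111
Read data bits from positions 3,5,6,7,9,10,11,12,13,14,15,17,18,19,20,21,22,23,24,25,26,27,28,29,30,31: 01100100010010101100110111

01100100010010101100110111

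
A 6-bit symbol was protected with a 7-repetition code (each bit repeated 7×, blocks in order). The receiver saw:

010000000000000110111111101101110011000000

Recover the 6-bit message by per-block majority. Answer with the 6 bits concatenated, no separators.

001110

Block 1 (0100000): 1 one → 0
Block 2 (0000000): 0 ones → 0
Block 3 (0110111): 5 ones → 1
Block 4 (1111011): 6 ones → 1
Block 5 (0111001): 4 ones → 1
Block 6 (1000000): 1 one → 0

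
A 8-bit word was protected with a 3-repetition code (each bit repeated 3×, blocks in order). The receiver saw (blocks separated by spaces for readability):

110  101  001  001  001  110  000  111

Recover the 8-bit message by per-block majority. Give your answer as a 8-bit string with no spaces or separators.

Block 1 (110): 2 ones → 1
Block 2 (101): 2 ones → 1
Block 3 (001): 1 one → 0
Block 4 (001): 1 one → 0
Block 5 (001): 1 one → 0
Block 6 (110): 2 ones → 1
Block 7 (000): 0 ones → 0
Block 8 (111): 3 ones → 1

11000101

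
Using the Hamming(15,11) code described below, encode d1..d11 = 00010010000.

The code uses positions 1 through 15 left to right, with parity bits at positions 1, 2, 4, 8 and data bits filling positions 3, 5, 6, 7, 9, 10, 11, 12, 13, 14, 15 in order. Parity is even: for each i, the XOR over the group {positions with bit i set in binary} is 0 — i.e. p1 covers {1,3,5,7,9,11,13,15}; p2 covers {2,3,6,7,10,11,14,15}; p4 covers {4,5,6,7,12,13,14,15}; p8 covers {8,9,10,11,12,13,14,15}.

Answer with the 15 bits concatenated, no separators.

000100110010000

Place data at non-parity positions: p1 p2 0 p4 0 0 1 p8 0 0 1 0 0 0 0
p1 (pos 1,3,5,7,9,11,13,15): XOR of data positions = 0⊕0⊕1⊕0⊕1⊕0⊕0 = 0
p2 (pos 2,3,6,7,10,11,14,15): XOR of data positions = 0⊕0⊕1⊕0⊕1⊕0⊕0 = 0
p4 (pos 4,5,6,7,12,13,14,15): XOR of data positions = 0⊕0⊕1⊕0⊕0⊕0⊕0 = 1
p8 (pos 8,9,10,11,12,13,14,15): XOR of data positions = 0⊕0⊕1⊕0⊕0⊕0⊕0 = 1
Codeword: 000100110010000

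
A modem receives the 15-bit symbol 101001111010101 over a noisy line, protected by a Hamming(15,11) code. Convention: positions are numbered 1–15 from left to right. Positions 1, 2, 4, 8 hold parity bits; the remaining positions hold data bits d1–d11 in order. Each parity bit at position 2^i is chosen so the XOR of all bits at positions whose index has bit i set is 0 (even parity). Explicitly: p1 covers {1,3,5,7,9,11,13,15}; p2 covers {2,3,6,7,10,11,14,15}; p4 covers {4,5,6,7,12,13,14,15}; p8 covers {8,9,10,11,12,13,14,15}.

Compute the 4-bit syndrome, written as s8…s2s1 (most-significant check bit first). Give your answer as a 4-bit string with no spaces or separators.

s1 (pos 1,3,5,7,9,11,13,15): 1⊕1⊕0⊕1⊕1⊕1⊕1⊕1 = 1
s2 (pos 2,3,6,7,10,11,14,15): 0⊕1⊕1⊕1⊕0⊕1⊕0⊕1 = 1
s4 (pos 4,5,6,7,12,13,14,15): 0⊕0⊕1⊕1⊕0⊕1⊕0⊕1 = 0
s8 (pos 8,9,10,11,12,13,14,15): 1⊕1⊕0⊕1⊕0⊕1⊕0⊕1 = 1
Syndrome s8…s1 = 1011 → error at position 11.

1011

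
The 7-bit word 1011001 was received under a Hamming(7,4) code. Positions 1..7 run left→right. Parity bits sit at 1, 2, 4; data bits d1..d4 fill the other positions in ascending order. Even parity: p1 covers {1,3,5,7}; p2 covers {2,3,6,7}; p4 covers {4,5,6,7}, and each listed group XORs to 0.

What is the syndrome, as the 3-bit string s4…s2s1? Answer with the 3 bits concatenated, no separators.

s1 (pos 1,3,5,7): 1⊕1⊕0⊕1 = 1
s2 (pos 2,3,6,7): 0⊕1⊕0⊕1 = 0
s4 (pos 4,5,6,7): 1⊕0⊕0⊕1 = 0
Syndrome s4…s1 = 001 → error at position 1.

001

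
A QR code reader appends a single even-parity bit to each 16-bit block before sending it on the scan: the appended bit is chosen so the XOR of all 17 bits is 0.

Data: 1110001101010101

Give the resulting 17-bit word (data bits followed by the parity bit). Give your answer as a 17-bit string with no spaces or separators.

XOR of the 16 data bits: 1⊕1⊕1⊕0⊕0⊕0⊕1⊕1⊕0⊕1⊕0⊕1⊕0⊕1⊕0⊕1 = 1
Parity bit = 1 (so all 17 bits XOR to 0).

11100011010101011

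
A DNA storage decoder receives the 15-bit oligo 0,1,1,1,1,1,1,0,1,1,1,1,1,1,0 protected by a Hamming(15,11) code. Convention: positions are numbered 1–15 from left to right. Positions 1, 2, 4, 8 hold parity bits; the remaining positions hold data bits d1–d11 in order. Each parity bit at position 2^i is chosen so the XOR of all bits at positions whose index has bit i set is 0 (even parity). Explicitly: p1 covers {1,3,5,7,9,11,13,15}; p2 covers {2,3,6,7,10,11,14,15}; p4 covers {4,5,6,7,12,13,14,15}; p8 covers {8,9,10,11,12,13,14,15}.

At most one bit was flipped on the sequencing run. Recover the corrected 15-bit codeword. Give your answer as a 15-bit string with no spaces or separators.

011110101111110

s1 (pos 1,3,5,7,9,11,13,15): 0⊕1⊕1⊕1⊕1⊕1⊕1⊕0 = 0
s2 (pos 2,3,6,7,10,11,14,15): 1⊕1⊕1⊕1⊕1⊕1⊕1⊕0 = 1
s4 (pos 4,5,6,7,12,13,14,15): 1⊕1⊕1⊕1⊕1⊕1⊕1⊕0 = 1
s8 (pos 8,9,10,11,12,13,14,15): 0⊕1⊕1⊕1⊕1⊕1⊕1⊕0 = 0
Syndrome s8…s1 = 0110 → error at position 6.
Flip position 6: 011111101111110 → 011110101111110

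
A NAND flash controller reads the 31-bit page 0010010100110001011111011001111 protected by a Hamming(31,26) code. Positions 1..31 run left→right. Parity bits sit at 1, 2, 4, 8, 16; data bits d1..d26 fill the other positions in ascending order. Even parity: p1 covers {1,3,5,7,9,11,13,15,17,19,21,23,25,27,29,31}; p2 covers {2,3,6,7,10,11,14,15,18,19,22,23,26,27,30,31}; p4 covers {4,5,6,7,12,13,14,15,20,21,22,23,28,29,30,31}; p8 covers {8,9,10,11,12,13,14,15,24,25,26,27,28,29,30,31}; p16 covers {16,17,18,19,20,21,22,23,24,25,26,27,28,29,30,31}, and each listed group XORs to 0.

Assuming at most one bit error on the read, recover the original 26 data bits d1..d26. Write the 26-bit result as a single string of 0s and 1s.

s1 (pos 1,3,5,7,9,11,13,15,17,19,21,23,25,27,29,31): 0⊕1⊕0⊕0⊕0⊕1⊕0⊕0⊕0⊕1⊕1⊕0⊕1⊕0⊕1⊕1 = 1
s2 (pos 2,3,6,7,10,11,14,15,18,19,22,23,26,27,30,31): 0⊕1⊕1⊕0⊕0⊕1⊕0⊕0⊕1⊕1⊕1⊕0⊕0⊕0⊕1⊕1 = 0
s4 (pos 4,5,6,7,12,13,14,15,20,21,22,23,28,29,30,31): 0⊕0⊕1⊕0⊕1⊕0⊕0⊕0⊕1⊕1⊕1⊕0⊕1⊕1⊕1⊕1 = 1
s8 (pos 8,9,10,11,12,13,14,15,24,25,26,27,28,29,30,31): 1⊕0⊕0⊕1⊕1⊕0⊕0⊕0⊕1⊕1⊕0⊕0⊕1⊕1⊕1⊕1 = 1
s16 (pos 16,17,18,19,20,21,22,23,24,25,26,27,28,29,30,31): 1⊕0⊕1⊕1⊕1⊕1⊕1⊕0⊕1⊕1⊕0⊕0⊕1⊕1⊕1⊕1 = 0
Syndrome s16…s1 = 01101 → error at position 13.
Flip position 13: 0010010100110001011111011001111 → 0010010100111001011111011001111
Read data bits from positions 3,5,6,7,9,10,11,12,13,14,15,17,18,19,20,21,22,23,24,25,26,27,28,29,30,31: 10100011100011111011001111

10100011100011111011001111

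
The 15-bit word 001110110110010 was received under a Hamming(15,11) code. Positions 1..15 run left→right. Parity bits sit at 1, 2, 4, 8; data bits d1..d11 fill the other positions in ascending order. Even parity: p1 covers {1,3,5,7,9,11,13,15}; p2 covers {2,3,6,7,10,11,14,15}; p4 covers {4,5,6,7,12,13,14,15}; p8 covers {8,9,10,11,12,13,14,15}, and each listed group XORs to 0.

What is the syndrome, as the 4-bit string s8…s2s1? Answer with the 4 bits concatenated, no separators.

s1 (pos 1,3,5,7,9,11,13,15): 0⊕1⊕1⊕1⊕0⊕1⊕0⊕0 = 0
s2 (pos 2,3,6,7,10,11,14,15): 0⊕1⊕0⊕1⊕1⊕1⊕1⊕0 = 1
s4 (pos 4,5,6,7,12,13,14,15): 1⊕1⊕0⊕1⊕0⊕0⊕1⊕0 = 0
s8 (pos 8,9,10,11,12,13,14,15): 1⊕0⊕1⊕1⊕0⊕0⊕1⊕0 = 0
Syndrome s8…s1 = 0010 → error at position 2.

0010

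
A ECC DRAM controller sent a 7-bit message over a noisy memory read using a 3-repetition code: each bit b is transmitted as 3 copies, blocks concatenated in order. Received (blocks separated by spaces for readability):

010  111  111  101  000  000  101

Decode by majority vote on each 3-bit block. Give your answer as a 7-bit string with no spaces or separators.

Block 1 (010): 1 one → 0
Block 2 (111): 3 ones → 1
Block 3 (111): 3 ones → 1
Block 4 (101): 2 ones → 1
Block 5 (000): 0 ones → 0
Block 6 (000): 0 ones → 0
Block 7 (101): 2 ones → 1

0111001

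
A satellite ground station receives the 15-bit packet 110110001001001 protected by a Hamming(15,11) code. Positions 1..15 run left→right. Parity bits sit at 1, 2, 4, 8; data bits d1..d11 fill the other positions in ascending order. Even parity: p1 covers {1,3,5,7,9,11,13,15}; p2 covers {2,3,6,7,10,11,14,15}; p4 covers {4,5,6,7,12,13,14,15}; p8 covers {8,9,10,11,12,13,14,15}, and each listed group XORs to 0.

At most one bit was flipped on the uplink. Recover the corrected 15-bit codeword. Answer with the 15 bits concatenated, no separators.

110110011001001

s1 (pos 1,3,5,7,9,11,13,15): 1⊕0⊕1⊕0⊕1⊕0⊕0⊕1 = 0
s2 (pos 2,3,6,7,10,11,14,15): 1⊕0⊕0⊕0⊕0⊕0⊕0⊕1 = 0
s4 (pos 4,5,6,7,12,13,14,15): 1⊕1⊕0⊕0⊕1⊕0⊕0⊕1 = 0
s8 (pos 8,9,10,11,12,13,14,15): 0⊕1⊕0⊕0⊕1⊕0⊕0⊕1 = 1
Syndrome s8…s1 = 1000 → error at position 8.
Flip position 8: 110110001001001 → 110110011001001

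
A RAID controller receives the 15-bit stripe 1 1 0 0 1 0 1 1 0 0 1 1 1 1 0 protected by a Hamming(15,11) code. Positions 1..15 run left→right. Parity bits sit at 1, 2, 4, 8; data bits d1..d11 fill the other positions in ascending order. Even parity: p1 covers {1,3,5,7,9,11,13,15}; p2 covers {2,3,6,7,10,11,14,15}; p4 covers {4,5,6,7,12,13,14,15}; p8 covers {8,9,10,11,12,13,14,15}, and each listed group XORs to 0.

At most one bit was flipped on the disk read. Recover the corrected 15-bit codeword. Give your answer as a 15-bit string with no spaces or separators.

110010110011010

s1 (pos 1,3,5,7,9,11,13,15): 1⊕0⊕1⊕1⊕0⊕1⊕1⊕0 = 1
s2 (pos 2,3,6,7,10,11,14,15): 1⊕0⊕0⊕1⊕0⊕1⊕1⊕0 = 0
s4 (pos 4,5,6,7,12,13,14,15): 0⊕1⊕0⊕1⊕1⊕1⊕1⊕0 = 1
s8 (pos 8,9,10,11,12,13,14,15): 1⊕0⊕0⊕1⊕1⊕1⊕1⊕0 = 1
Syndrome s8…s1 = 1101 → error at position 13.
Flip position 13: 110010110011110 → 110010110011010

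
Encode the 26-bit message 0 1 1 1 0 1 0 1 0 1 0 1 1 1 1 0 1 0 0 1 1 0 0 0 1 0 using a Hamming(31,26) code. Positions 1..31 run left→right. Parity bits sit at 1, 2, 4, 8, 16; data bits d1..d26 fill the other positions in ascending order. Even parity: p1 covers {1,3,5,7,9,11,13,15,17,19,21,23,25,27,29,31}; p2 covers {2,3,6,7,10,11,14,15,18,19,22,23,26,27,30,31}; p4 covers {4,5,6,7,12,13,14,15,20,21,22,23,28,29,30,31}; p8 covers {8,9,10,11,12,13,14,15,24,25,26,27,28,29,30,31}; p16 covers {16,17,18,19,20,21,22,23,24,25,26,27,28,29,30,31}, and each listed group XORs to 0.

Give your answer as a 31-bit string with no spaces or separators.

1100111001010100111101001100010

Place data at non-parity positions: p1 p2 0 p4 1 1 1 p8 0 1 0 1 0 1 0 p16 1 1 1 1 0 1 0 0 1 1 0 0 0 1 0
p1 (pos 1,3,5,7,9,11,13,15,17,19,21,23,25,27,29,31): XOR of data positions = 0⊕1⊕1⊕0⊕0⊕0⊕0⊕1⊕1⊕0⊕0⊕1⊕0⊕0⊕0 = 1
p2 (pos 2,3,6,7,10,11,14,15,18,19,22,23,26,27,30,31): XOR of data positions = 0⊕1⊕1⊕1⊕0⊕1⊕0⊕1⊕1⊕1⊕0⊕1⊕0⊕1⊕0 = 1
p4 (pos 4,5,6,7,12,13,14,15,20,21,22,23,28,29,30,31): XOR of data positions = 1⊕1⊕1⊕1⊕0⊕1⊕0⊕1⊕0⊕1⊕0⊕0⊕0⊕1⊕0 = 0
p8 (pos 8,9,10,11,12,13,14,15,24,25,26,27,28,29,30,31): XOR of data positions = 0⊕1⊕0⊕1⊕0⊕1⊕0⊕0⊕1⊕1⊕0⊕0⊕0⊕1⊕0 = 0
p16 (pos 16,17,18,19,20,21,22,23,24,25,26,27,28,29,30,31): XOR of data positions = 1⊕1⊕1⊕1⊕0⊕1⊕0⊕0⊕1⊕1⊕0⊕0⊕0⊕1⊕0 = 0
Codeword: 1100111001010100111101001100010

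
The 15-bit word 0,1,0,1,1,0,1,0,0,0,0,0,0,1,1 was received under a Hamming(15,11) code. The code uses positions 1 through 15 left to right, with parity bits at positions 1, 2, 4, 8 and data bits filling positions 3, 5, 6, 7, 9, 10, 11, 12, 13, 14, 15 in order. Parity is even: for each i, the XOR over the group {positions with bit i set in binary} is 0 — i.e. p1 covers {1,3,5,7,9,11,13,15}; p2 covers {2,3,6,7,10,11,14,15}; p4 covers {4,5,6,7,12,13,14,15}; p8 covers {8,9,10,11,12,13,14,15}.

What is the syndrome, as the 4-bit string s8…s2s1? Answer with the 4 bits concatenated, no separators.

0101

s1 (pos 1,3,5,7,9,11,13,15): 0⊕0⊕1⊕1⊕0⊕0⊕0⊕1 = 1
s2 (pos 2,3,6,7,10,11,14,15): 1⊕0⊕0⊕1⊕0⊕0⊕1⊕1 = 0
s4 (pos 4,5,6,7,12,13,14,15): 1⊕1⊕0⊕1⊕0⊕0⊕1⊕1 = 1
s8 (pos 8,9,10,11,12,13,14,15): 0⊕0⊕0⊕0⊕0⊕0⊕1⊕1 = 0
Syndrome s8…s1 = 0101 → error at position 5.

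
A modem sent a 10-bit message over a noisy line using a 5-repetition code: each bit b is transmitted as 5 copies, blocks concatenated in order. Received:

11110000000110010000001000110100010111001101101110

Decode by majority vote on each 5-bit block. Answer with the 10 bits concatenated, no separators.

1000010111

Block 1 (11110): 4 ones → 1
Block 2 (00000): 0 ones → 0
Block 3 (01100): 2 ones → 0
Block 4 (10000): 1 one → 0
Block 5 (00100): 1 one → 0
Block 6 (01101): 3 ones → 1
Block 7 (00010): 1 one → 0
Block 8 (11100): 3 ones → 1
Block 9 (11011): 4 ones → 1
Block 10 (01110): 3 ones → 1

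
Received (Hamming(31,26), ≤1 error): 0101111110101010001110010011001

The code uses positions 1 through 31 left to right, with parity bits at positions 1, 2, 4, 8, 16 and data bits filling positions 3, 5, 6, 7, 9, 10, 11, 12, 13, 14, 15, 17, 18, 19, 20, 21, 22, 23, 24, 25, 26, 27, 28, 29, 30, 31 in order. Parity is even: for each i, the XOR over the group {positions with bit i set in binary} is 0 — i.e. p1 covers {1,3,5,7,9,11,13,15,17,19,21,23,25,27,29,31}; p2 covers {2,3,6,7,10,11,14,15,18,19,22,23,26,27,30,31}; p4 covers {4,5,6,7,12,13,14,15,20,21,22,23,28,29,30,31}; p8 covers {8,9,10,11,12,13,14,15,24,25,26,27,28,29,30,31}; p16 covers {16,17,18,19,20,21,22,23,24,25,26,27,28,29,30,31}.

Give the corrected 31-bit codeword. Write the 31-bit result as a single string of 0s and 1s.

s1 (pos 1,3,5,7,9,11,13,15,17,19,21,23,25,27,29,31): 0⊕0⊕1⊕1⊕1⊕1⊕1⊕1⊕0⊕1⊕1⊕0⊕0⊕1⊕0⊕1 = 0
s2 (pos 2,3,6,7,10,11,14,15,18,19,22,23,26,27,30,31): 1⊕0⊕1⊕1⊕0⊕1⊕0⊕1⊕0⊕1⊕0⊕0⊕0⊕1⊕0⊕1 = 0
s4 (pos 4,5,6,7,12,13,14,15,20,21,22,23,28,29,30,31): 1⊕1⊕1⊕1⊕0⊕1⊕0⊕1⊕1⊕1⊕0⊕0⊕1⊕0⊕0⊕1 = 0
s8 (pos 8,9,10,11,12,13,14,15,24,25,26,27,28,29,30,31): 1⊕1⊕0⊕1⊕0⊕1⊕0⊕1⊕1⊕0⊕0⊕1⊕1⊕0⊕0⊕1 = 1
s16 (pos 16,17,18,19,20,21,22,23,24,25,26,27,28,29,30,31): 0⊕0⊕0⊕1⊕1⊕1⊕0⊕0⊕1⊕0⊕0⊕1⊕1⊕0⊕0⊕1 = 1
Syndrome s16…s1 = 11000 → error at position 24.
Flip position 24: 0101111110101010001110010011001 → 0101111110101010001110000011001

0101111110101010001110000011001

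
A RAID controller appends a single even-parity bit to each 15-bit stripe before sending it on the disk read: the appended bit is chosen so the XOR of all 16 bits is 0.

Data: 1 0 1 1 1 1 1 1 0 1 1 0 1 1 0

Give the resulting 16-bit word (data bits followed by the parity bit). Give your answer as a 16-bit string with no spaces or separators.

1011111101101101

XOR of the 15 data bits: 1⊕0⊕1⊕1⊕1⊕1⊕1⊕1⊕0⊕1⊕1⊕0⊕1⊕1⊕0 = 1
Parity bit = 1 (so all 16 bits XOR to 0).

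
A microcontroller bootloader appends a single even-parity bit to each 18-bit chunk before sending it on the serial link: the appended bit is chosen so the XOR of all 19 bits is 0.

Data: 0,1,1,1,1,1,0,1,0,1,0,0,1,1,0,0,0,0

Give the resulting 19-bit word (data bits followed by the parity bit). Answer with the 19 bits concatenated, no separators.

XOR of the 18 data bits: 0⊕1⊕1⊕1⊕1⊕1⊕0⊕1⊕0⊕1⊕0⊕0⊕1⊕1⊕0⊕0⊕0⊕0 = 1
Parity bit = 1 (so all 19 bits XOR to 0).

0111110101001100001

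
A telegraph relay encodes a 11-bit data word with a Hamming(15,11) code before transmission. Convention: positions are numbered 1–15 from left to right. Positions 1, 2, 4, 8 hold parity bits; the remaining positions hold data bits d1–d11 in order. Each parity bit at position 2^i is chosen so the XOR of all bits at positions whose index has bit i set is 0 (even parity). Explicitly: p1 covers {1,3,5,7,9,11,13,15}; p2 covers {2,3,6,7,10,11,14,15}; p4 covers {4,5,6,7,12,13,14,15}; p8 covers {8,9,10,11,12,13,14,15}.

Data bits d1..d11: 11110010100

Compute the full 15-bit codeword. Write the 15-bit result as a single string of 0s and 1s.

101011100010100

Place data at non-parity positions: p1 p2 1 p4 1 1 1 p8 0 0 1 0 1 0 0
p1 (pos 1,3,5,7,9,11,13,15): XOR of data positions = 1⊕1⊕1⊕0⊕1⊕1⊕0 = 1
p2 (pos 2,3,6,7,10,11,14,15): XOR of data positions = 1⊕1⊕1⊕0⊕1⊕0⊕0 = 0
p4 (pos 4,5,6,7,12,13,14,15): XOR of data positions = 1⊕1⊕1⊕0⊕1⊕0⊕0 = 0
p8 (pos 8,9,10,11,12,13,14,15): XOR of data positions = 0⊕0⊕1⊕0⊕1⊕0⊕0 = 0
Codeword: 101011100010100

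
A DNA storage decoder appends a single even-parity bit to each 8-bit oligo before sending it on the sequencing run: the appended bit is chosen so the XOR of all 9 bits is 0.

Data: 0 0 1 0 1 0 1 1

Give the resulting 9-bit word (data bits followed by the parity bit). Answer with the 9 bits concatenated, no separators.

XOR of the 8 data bits: 0⊕0⊕1⊕0⊕1⊕0⊕1⊕1 = 0
Parity bit = 0 (so all 9 bits XOR to 0).

001010110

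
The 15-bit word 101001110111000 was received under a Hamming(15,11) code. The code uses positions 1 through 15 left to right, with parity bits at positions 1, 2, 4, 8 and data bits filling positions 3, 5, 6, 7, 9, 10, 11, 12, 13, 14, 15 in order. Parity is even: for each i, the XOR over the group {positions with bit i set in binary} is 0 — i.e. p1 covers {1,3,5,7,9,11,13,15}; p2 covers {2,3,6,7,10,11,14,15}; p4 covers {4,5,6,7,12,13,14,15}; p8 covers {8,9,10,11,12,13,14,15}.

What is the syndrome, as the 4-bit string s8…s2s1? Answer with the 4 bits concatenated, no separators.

s1 (pos 1,3,5,7,9,11,13,15): 1⊕1⊕0⊕1⊕0⊕1⊕0⊕0 = 0
s2 (pos 2,3,6,7,10,11,14,15): 0⊕1⊕1⊕1⊕1⊕1⊕0⊕0 = 1
s4 (pos 4,5,6,7,12,13,14,15): 0⊕0⊕1⊕1⊕1⊕0⊕0⊕0 = 1
s8 (pos 8,9,10,11,12,13,14,15): 1⊕0⊕1⊕1⊕1⊕0⊕0⊕0 = 0
Syndrome s8…s1 = 0110 → error at position 6.

0110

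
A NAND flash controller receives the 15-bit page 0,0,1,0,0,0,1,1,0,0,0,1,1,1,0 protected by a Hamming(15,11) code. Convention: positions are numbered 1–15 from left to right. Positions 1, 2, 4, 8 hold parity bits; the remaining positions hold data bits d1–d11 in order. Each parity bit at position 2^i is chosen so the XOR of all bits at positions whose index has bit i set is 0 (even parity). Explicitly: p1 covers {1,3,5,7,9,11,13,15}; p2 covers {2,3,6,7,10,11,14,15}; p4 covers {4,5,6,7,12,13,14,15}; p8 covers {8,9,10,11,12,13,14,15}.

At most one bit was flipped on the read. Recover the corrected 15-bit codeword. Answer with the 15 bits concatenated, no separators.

s1 (pos 1,3,5,7,9,11,13,15): 0⊕1⊕0⊕1⊕0⊕0⊕1⊕0 = 1
s2 (pos 2,3,6,7,10,11,14,15): 0⊕1⊕0⊕1⊕0⊕0⊕1⊕0 = 1
s4 (pos 4,5,6,7,12,13,14,15): 0⊕0⊕0⊕1⊕1⊕1⊕1⊕0 = 0
s8 (pos 8,9,10,11,12,13,14,15): 1⊕0⊕0⊕0⊕1⊕1⊕1⊕0 = 0
Syndrome s8…s1 = 0011 → error at position 3.
Flip position 3: 001000110001110 → 000000110001110

000000110001110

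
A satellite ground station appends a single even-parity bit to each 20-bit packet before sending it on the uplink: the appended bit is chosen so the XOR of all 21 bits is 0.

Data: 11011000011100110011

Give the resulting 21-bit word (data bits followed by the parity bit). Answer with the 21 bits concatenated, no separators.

XOR of the 20 data bits: 1⊕1⊕0⊕1⊕1⊕0⊕0⊕0⊕0⊕1⊕1⊕1⊕0⊕0⊕1⊕1⊕0⊕0⊕1⊕1 = 1
Parity bit = 1 (so all 21 bits XOR to 0).

110110000111001100111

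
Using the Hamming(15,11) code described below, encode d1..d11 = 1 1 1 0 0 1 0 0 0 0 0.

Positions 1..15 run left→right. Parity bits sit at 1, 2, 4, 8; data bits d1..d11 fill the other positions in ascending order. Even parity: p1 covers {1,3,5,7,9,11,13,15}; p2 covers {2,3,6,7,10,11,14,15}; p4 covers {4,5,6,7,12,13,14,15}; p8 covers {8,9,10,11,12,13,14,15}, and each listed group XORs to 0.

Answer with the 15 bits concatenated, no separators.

011011010100000

Place data at non-parity positions: p1 p2 1 p4 1 1 0 p8 0 1 0 0 0 0 0
p1 (pos 1,3,5,7,9,11,13,15): XOR of data positions = 1⊕1⊕0⊕0⊕0⊕0⊕0 = 0
p2 (pos 2,3,6,7,10,11,14,15): XOR of data positions = 1⊕1⊕0⊕1⊕0⊕0⊕0 = 1
p4 (pos 4,5,6,7,12,13,14,15): XOR of data positions = 1⊕1⊕0⊕0⊕0⊕0⊕0 = 0
p8 (pos 8,9,10,11,12,13,14,15): XOR of data positions = 0⊕1⊕0⊕0⊕0⊕0⊕0 = 1
Codeword: 011011010100000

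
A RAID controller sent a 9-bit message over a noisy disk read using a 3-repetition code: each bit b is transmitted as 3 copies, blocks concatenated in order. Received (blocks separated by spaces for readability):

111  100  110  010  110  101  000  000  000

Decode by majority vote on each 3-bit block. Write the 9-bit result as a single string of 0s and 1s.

Block 1 (111): 3 ones → 1
Block 2 (100): 1 one → 0
Block 3 (110): 2 ones → 1
Block 4 (010): 1 one → 0
Block 5 (110): 2 ones → 1
Block 6 (101): 2 ones → 1
Block 7 (000): 0 ones → 0
Block 8 (000): 0 ones → 0
Block 9 (000): 0 ones → 0

101011000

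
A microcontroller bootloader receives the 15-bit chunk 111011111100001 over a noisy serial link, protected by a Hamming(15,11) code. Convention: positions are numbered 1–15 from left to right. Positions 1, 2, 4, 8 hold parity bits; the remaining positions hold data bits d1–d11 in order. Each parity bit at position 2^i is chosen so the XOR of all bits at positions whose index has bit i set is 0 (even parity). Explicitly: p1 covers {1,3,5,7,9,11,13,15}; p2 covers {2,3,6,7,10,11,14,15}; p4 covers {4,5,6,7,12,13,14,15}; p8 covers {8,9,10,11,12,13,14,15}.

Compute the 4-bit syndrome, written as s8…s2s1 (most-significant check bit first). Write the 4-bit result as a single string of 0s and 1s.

s1 (pos 1,3,5,7,9,11,13,15): 1⊕1⊕1⊕1⊕1⊕0⊕0⊕1 = 0
s2 (pos 2,3,6,7,10,11,14,15): 1⊕1⊕1⊕1⊕1⊕0⊕0⊕1 = 0
s4 (pos 4,5,6,7,12,13,14,15): 0⊕1⊕1⊕1⊕0⊕0⊕0⊕1 = 0
s8 (pos 8,9,10,11,12,13,14,15): 1⊕1⊕1⊕0⊕0⊕0⊕0⊕1 = 0
Syndrome s8…s1 = 0000 → no error.

0000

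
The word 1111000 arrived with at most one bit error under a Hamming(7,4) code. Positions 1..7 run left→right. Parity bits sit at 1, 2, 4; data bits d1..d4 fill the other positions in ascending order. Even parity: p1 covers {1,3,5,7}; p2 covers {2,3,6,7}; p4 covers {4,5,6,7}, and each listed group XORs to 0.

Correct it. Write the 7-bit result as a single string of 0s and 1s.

s1 (pos 1,3,5,7): 1⊕1⊕0⊕0 = 0
s2 (pos 2,3,6,7): 1⊕1⊕0⊕0 = 0
s4 (pos 4,5,6,7): 1⊕0⊕0⊕0 = 1
Syndrome s4…s1 = 100 → error at position 4.
Flip position 4: 1111000 → 1110000

1110000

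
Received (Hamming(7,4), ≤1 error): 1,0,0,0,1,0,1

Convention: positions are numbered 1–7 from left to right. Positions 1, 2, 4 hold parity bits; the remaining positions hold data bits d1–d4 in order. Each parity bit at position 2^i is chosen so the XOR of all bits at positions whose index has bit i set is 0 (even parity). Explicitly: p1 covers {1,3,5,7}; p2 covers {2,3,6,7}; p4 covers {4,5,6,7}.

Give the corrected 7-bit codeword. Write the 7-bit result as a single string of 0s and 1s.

1010101

s1 (pos 1,3,5,7): 1⊕0⊕1⊕1 = 1
s2 (pos 2,3,6,7): 0⊕0⊕0⊕1 = 1
s4 (pos 4,5,6,7): 0⊕1⊕0⊕1 = 0
Syndrome s4…s1 = 011 → error at position 3.
Flip position 3: 1000101 → 1010101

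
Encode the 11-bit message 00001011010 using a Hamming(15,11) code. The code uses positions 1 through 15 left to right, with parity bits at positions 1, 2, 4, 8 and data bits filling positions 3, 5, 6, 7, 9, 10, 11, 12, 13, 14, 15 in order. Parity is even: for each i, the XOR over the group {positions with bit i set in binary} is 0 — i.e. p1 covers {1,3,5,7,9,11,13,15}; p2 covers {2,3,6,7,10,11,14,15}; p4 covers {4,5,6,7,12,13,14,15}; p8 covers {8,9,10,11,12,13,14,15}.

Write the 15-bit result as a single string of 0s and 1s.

000000001011010

Place data at non-parity positions: p1 p2 0 p4 0 0 0 p8 1 0 1 1 0 1 0
p1 (pos 1,3,5,7,9,11,13,15): XOR of data positions = 0⊕0⊕0⊕1⊕1⊕0⊕0 = 0
p2 (pos 2,3,6,7,10,11,14,15): XOR of data positions = 0⊕0⊕0⊕0⊕1⊕1⊕0 = 0
p4 (pos 4,5,6,7,12,13,14,15): XOR of data positions = 0⊕0⊕0⊕1⊕0⊕1⊕0 = 0
p8 (pos 8,9,10,11,12,13,14,15): XOR of data positions = 1⊕0⊕1⊕1⊕0⊕1⊕0 = 0
Codeword: 000000001011010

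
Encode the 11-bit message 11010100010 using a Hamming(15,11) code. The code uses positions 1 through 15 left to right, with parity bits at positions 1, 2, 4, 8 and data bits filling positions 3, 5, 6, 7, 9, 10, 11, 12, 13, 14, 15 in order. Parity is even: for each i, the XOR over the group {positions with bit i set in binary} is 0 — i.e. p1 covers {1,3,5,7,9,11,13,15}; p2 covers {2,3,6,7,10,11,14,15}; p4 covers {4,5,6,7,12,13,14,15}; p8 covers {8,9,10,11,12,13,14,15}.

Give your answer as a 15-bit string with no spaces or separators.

Place data at non-parity positions: p1 p2 1 p4 1 0 1 p8 0 1 0 0 0 1 0
p1 (pos 1,3,5,7,9,11,13,15): XOR of data positions = 1⊕1⊕1⊕0⊕0⊕0⊕0 = 1
p2 (pos 2,3,6,7,10,11,14,15): XOR of data positions = 1⊕0⊕1⊕1⊕0⊕1⊕0 = 0
p4 (pos 4,5,6,7,12,13,14,15): XOR of data positions = 1⊕0⊕1⊕0⊕0⊕1⊕0 = 1
p8 (pos 8,9,10,11,12,13,14,15): XOR of data positions = 0⊕1⊕0⊕0⊕0⊕1⊕0 = 0
Codeword: 101110100100010

101110100100010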